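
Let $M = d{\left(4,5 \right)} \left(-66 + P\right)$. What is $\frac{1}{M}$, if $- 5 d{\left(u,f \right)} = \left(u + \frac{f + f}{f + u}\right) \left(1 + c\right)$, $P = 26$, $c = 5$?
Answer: $\frac{3}{736} \approx 0.0040761$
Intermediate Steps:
$d{\left(u,f \right)} = - \frac{6 u}{5} - \frac{12 f}{5 \left(f + u\right)}$ ($d{\left(u,f \right)} = - \frac{\left(u + \frac{f + f}{f + u}\right) \left(1 + 5\right)}{5} = - \frac{\left(u + \frac{2 f}{f + u}\right) 6}{5} = - \frac{6 u + \frac{12 f}{f + u}}{5} = - \frac{6 u}{5} - \frac{12 f}{5 \left(f + u\right)}$)
$M = \frac{736}{3}$ ($M = \frac{6 \left(- 4^{2} - 10 - 5 \cdot 4\right)}{5 \left(5 + 4\right)} \left(-66 + 26\right) = \frac{6 \left(\left(-1\right) 16 - 10 - 20\right)}{5 \cdot 9} \left(-40\right) = \frac{6}{5} \cdot \frac{1}{9} \left(-16 - 10 - 20\right) \left(-40\right) = \frac{6}{5} \cdot \frac{1}{9} \left(-46\right) \left(-40\right) = \left(- \frac{92}{15}\right) \left(-40\right) = \frac{736}{3} \approx 245.33$)
$\frac{1}{M} = \frac{1}{\frac{736}{3}} = \frac{3}{736}$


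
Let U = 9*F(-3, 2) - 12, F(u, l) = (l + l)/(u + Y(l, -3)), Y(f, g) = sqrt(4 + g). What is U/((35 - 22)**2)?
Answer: -30/169 ≈ -0.17751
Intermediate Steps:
F(u, l) = 2*l/(1 + u) (F(u, l) = (l + l)/(u + sqrt(4 - 3)) = (2*l)/(u + sqrt(1)) = (2*l)/(u + 1) = (2*l)/(1 + u) = 2*l/(1 + u))
U = -30 (U = 9*(2*2/(1 - 3)) - 12 = 9*(2*2/(-2)) - 12 = 9*(2*2*(-1/2)) - 12 = 9*(-2) - 12 = -18 - 12 = -30)
U/((35 - 22)**2) = -30/(35 - 22)**2 = -30/(13**2) = -30/169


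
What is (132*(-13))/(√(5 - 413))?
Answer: 143*I*√102/17 ≈ 84.955*I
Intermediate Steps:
(132*(-13))/(√(5 - 413)) = -1716*(-I*√102/204) = -(-143)*I*√102/17 = 143*I*√102/17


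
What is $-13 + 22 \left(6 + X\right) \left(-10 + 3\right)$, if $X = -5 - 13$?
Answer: $1835$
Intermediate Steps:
$X = -18$ ($X = -5 - 13 = -18$)
$-13 + 22 \left(6 + X\right) \left(-10 + 3\right) = -13 + 22 \left(6 - 18\right) \left(-10 + 3\right) = -13 + 22 \left(\left(-12\right) \left(-7\right)\right) = -13 + 22 \cdot 84 = -13 + 1848 = 1835$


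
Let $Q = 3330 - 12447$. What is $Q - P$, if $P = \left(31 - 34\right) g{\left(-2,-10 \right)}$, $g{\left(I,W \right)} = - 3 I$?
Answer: $-9099$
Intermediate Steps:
$P = -18$ ($P = \left(31 - 34\right) \left(\left(-3\right) \left(-2\right)\right) = \left(-3\right) 6 = -18$)
$Q = -9117$ ($Q = 3330 - 12447 = -9117$)
$Q - P = -9117 - -18 = -9117 + 18 = -9099$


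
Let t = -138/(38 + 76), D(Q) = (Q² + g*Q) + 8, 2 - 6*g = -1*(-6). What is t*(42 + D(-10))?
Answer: -10810/57 ≈ -189.65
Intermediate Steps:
g = -⅔ (g = ⅓ - (-1)*(-6)/6 = ⅓ - ⅙*6 = ⅓ - 1 = -⅔ ≈ -0.66667)
D(Q) = 8 + Q² - 2*Q/3 (D(Q) = (Q² - 2*Q/3) + 8 = 8 + Q² - 2*Q/3)
t = -23/19 (t = -138/114 = -138*1/114 = -23/19 ≈ -1.2105)
t*(42 + D(-10)) = -23*(42 + (8 + (-10)² - ⅔*(-10)))/19 = -23*(42 + (8 + 100 + 20/3))/19 = -23*(42 + 344/3)/19 = -23/19*470/3 = -10810/57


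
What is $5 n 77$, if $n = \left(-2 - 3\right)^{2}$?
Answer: $9625$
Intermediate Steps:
$n = 25$ ($n = \left(-5\right)^{2} = 25$)
$5 n 77 = 5 \cdot 25 \cdot 77 = 125 \cdot 77 = 9625$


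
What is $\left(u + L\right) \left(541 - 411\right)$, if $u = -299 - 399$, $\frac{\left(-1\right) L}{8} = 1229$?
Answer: $-1368900$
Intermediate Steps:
$L = -9832$ ($L = \left(-8\right) 1229 = -9832$)
$u = -698$
$\left(u + L\right) \left(541 - 411\right) = \left(-698 - 9832\right) \left(541 - 411\right) = \left(-10530\right) 130 = -1368900$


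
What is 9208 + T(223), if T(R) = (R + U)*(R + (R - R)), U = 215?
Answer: 106882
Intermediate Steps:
T(R) = R*(215 + R) (T(R) = (R + 215)*(R + (R - R)) = (215 + R)*(R + 0) = (215 + R)*R = R*(215 + R))
9208 + T(223) = 9208 + 223*(215 + 223) = 9208 + 223*438 = 9208 + 97674 = 106882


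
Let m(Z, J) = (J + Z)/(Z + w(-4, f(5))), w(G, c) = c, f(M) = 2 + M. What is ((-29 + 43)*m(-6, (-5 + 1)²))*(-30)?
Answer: -4200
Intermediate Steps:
m(Z, J) = (J + Z)/(7 + Z) (m(Z, J) = (J + Z)/(Z + (2 + 5)) = (J + Z)/(Z + 7) = (J + Z)/(7 + Z))
((-29 + 43)*m(-6, (-5 + 1)²))*(-30) = ((-29 + 43)*(((-5 + 1)² - 6)/(7 - 6)))*(-30) = (14*(((-4)² - 6)/1))*(-30) = (14*(1*(16 - 6)))*(-30) = (14*(1*10))*(-30) = (14*10)*(-30) = 140*(-30) = -4200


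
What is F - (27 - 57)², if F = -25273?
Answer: -26173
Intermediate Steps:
F - (27 - 57)² = -25273 - (27 - 57)² = -25273 - 1*(-30)² = -25273 - 1*900 = -25273 - 900 = -26173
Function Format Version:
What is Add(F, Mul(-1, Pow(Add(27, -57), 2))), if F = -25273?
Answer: -26173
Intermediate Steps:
Add(F, Mul(-1, Pow(Add(27, -57), 2))) = Add(-25273, Mul(-1, Pow(Add(27, -57), 2))) = Add(-25273, Mul(-1, Pow(-30, 2))) = Add(-25273, Mul(-1, 900)) = Add(-25273, -900) = -26173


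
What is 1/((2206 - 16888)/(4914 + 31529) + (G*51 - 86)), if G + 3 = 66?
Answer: 36443/113942579 ≈ 0.00031984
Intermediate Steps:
G = 63 (G = -3 + 66 = 63)
1/((2206 - 16888)/(4914 + 31529) + (G*51 - 86)) = 1/((2206 - 16888)/(4914 + 31529) + (63*51 - 86)) = 1/(-14682/36443 + (3213 - 86)) = 1/(-14682*1/36443 + 3127) = 1/(-14682/36443 + 3127) = 1/(113942579/36443) = 36443/113942579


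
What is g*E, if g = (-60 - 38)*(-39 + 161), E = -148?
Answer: 1769488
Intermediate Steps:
g = -11956 (g = -98*122 = -11956)
g*E = -11956*(-148) = 1769488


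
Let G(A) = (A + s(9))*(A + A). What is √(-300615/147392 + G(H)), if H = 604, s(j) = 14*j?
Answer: √124670723495/376 ≈ 939.06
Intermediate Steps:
G(A) = 2*A*(126 + A) (G(A) = (A + 14*9)*(A + A) = (A + 126)*(2*A) = (126 + A)*(2*A) = 2*A*(126 + A))
√(-300615/147392 + G(H)) = √(-300615/147392 + 2*604*(126 + 604)) = √(-300615*1/147392 + 2*604*730) = √(-6135/3008 + 881840) = √(2652568585/3008) = √124670723495/376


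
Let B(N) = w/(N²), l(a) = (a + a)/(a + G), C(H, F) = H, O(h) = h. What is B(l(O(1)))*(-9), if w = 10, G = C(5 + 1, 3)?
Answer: -2205/2 ≈ -1102.5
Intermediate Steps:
G = 6 (G = 5 + 1 = 6)
l(a) = 2*a/(6 + a) (l(a) = (a + a)/(a + 6) = (2*a)/(6 + a) = 2*a/(6 + a))
B(N) = 10/N² (B(N) = 10/(N²) = 10/N²)
B(l(O(1)))*(-9) = (10/(2*1/(6 + 1))²)*(-9) = (10/(2*1/7)²)*(-9) = (10/(2*1*(⅐))²)*(-9) = (10/(2/7)²)*(-9) = (10*(49/4))*(-9) = (245/2)*(-9) = -2205/2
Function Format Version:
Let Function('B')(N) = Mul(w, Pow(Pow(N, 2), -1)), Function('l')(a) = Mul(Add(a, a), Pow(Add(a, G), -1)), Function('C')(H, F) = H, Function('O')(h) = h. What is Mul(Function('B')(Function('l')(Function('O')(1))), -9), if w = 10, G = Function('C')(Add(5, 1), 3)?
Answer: Rational(-2205, 2) ≈ -1102.5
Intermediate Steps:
G = 6 (G = Add(5, 1) = 6)
Function('l')(a) = Mul(2, a, Pow(Add(6, a), -1)) (Function('l')(a) = Mul(Add(a, a), Pow(Add(a, 6), -1)) = Mul(Mul(2, a), Pow(Add(6, a), -1)) = Mul(2, a, Pow(Add(6, a), -1)))
Function('B')(N) = Mul(10, Pow(N, -2)) (Function('B')(N) = Mul(10, Pow(Pow(N, 2), -1)) = Mul(10, Pow(N, -2)))
Mul(Function('B')(Function('l')(Function('O')(1))), -9) = Mul(Mul(10, Pow(Mul(2, 1, Pow(Add(6, 1), -1)), -2)), -9) = Mul(Mul(10, Pow(Mul(2, 1, Pow(7, -1)), -2)), -9) = Mul(Mul(10, Pow(Mul(2, 1, Rational(1, 7)), -2)), -9) = Mul(Mul(10, Pow(Rational(2, 7), -2)), -9) = Mul(Mul(10, Rational(49, 4)), -9) = Mul(Rational(245, 2), -9) = Rational(-2205, 2)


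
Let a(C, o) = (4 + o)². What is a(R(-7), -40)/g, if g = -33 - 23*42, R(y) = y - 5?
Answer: -48/37 ≈ -1.2973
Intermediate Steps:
R(y) = -5 + y
g = -999 (g = -33 - 966 = -999)
a(R(-7), -40)/g = (4 - 40)²/(-999) = (-36)²*(-1/999) = 1296*(-1/999) = -48/37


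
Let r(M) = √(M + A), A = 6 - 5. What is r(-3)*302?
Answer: 302*I*√2 ≈ 427.09*I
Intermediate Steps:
A = 1
r(M) = √(1 + M) (r(M) = √(M + 1) = √(1 + M))
r(-3)*302 = √(1 - 3)*302 = √(-2)*302 = (I*√2)*302 = 302*I*√2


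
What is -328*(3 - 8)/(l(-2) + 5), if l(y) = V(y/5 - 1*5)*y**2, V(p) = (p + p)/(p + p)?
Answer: 1640/9 ≈ 182.22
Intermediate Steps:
V(p) = 1 (V(p) = (2*p)/((2*p)) = (2*p)*(1/(2*p)) = 1)
l(y) = y**2 (l(y) = 1*y**2 = y**2)
-328*(3 - 8)/(l(-2) + 5) = -328*(3 - 8)/((-2)**2 + 5) = -(-1640)/(4 + 5) = -(-1640)/9 = -328*(-5/9) = 1640/9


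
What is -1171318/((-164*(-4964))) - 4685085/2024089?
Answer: -3092480418731/823901379272 ≈ -3.7535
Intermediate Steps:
-1171318/((-164*(-4964))) - 4685085/2024089 = -1171318/814096 - 4685085*1/2024089 = -1171318*1/814096 - 4685085/2024089 = -585659/407048 - 4685085/2024089 = -3092480418731/823901379272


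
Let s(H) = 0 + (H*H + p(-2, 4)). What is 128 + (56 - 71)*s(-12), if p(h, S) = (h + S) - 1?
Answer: -2047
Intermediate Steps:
p(h, S) = -1 + S + h (p(h, S) = (S + h) - 1 = -1 + S + h)
s(H) = 1 + H**2 (s(H) = 0 + (H*H + (-1 + 4 - 2)) = 0 + (H**2 + 1) = 0 + (1 + H**2) = 1 + H**2)
128 + (56 - 71)*s(-12) = 128 + (56 - 71)*(1 + (-12)**2) = 128 - 15*(1 + 144) = 128 - 15*145 = 128 - 2175 = -2047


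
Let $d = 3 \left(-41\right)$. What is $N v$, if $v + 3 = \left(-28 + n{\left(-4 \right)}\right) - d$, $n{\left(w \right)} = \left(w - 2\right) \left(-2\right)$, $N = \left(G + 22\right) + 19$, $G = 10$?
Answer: $5304$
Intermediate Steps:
$N = 51$ ($N = \left(10 + 22\right) + 19 = 32 + 19 = 51$)
$n{\left(w \right)} = 4 - 2 w$ ($n{\left(w \right)} = \left(-2 + w\right) \left(-2\right) = 4 - 2 w$)
$d = -123$
$v = 104$ ($v = -3 + \left(\left(-28 + \left(4 - -8\right)\right) - -123\right) = -3 + \left(\left(-28 + \left(4 + 8\right)\right) + 123\right) = -3 + \left(\left(-28 + 12\right) + 123\right) = -3 + \left(-16 + 123\right) = -3 + 107 = 104$)
$N v = 51 \cdot 104 = 5304$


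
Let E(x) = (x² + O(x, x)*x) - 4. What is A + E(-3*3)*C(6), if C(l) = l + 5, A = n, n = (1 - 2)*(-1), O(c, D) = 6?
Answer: 254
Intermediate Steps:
E(x) = -4 + x² + 6*x (E(x) = (x² + 6*x) - 4 = -4 + x² + 6*x)
n = 1 (n = -1*(-1) = 1)
A = 1
C(l) = 5 + l
A + E(-3*3)*C(6) = 1 + (-4 + (-3*3)² + 6*(-3*3))*(5 + 6) = 1 + (-4 + (-9)² + 6*(-9))*11 = 1 + (-4 + 81 - 54)*11 = 1 + 23*11 = 1 + 253 = 254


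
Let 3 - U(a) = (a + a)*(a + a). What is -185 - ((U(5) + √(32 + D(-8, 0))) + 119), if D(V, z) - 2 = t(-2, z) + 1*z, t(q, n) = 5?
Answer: -207 - √39 ≈ -213.25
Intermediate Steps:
U(a) = 3 - 4*a² (U(a) = 3 - (a + a)*(a + a) = 3 - 2*a*2*a = 3 - 4*a²)
D(V, z) = 7 + z (D(V, z) = 2 + (5 + 1*z) = 2 + (5 + z) = 7 + z)
-185 - ((U(5) + √(32 + D(-8, 0))) + 119) = -185 - (((3 - 4*5²) + √(32 + (7 + 0))) + 119) = -185 - (((3 - 4*25) + √(32 + 7)) + 119) = -185 - (((3 - 100) + √39) + 119) = -185 - ((-97 + √39) + 119) = -185 - (22 + √39) = -185 + (-22 - √39) = -207 - √39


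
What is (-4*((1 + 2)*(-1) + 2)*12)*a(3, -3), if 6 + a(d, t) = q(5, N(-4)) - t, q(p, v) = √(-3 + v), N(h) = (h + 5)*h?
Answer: -144 + 48*I*√7 ≈ -144.0 + 127.0*I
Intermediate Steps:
N(h) = h*(5 + h) (N(h) = (5 + h)*h = h*(5 + h))
a(d, t) = -6 - t + I*√7 (a(d, t) = -6 + (√(-3 - 4*(5 - 4)) - t) = -6 + (√(-3 - 4*1) - t) = -6 + (√(-3 - 4) - t) = -6 + (√(-7) - t) = -6 + (I*√7 - t) = -6 + (-t + I*√7) = -6 - t + I*√7)
(-4*((1 + 2)*(-1) + 2)*12)*a(3, -3) = (-4*((1 + 2)*(-1) + 2)*12)*(-6 - 1*(-3) + I*√7) = (-4*(3*(-1) + 2)*12)*(-6 + 3 + I*√7) = (-4*(-3 + 2)*12)*(-3 + I*√7) = (-4*(-1)*12)*(-3 + I*√7) = (4*12)*(-3 + I*√7) = 48*(-3 + I*√7) = -144 + 48*I*√7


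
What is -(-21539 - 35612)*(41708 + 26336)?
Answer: 3888782644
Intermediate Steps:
-(-21539 - 35612)*(41708 + 26336) = -(-57151)*68044 = -1*(-3888782644) = 3888782644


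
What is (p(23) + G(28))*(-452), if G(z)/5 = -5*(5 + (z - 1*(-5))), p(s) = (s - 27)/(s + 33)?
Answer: 3006026/7 ≈ 4.2943e+5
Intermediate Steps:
p(s) = (-27 + s)/(33 + s)
G(z) = -250 - 25*z (G(z) = 5*(-5*(5 + (z - 1*(-5)))) = 5*(-5*(5 + (z + 5))) = 5*(-5*(5 + (5 + z))) = 5*(-5*(10 + z)) = 5*(-50 - 5*z) = -250 - 25*z)
(p(23) + G(28))*(-452) = ((-27 + 23)/(33 + 23) + (-250 - 25*28))*(-452) = (-4/56 + (-250 - 700))*(-452) = ((1/56)*(-4) - 950)*(-452) = (-1/14 - 950)*(-452) = -13301/14*(-452) = 3006026/7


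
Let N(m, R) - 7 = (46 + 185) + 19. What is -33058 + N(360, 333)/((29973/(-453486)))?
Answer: -369131112/9991 ≈ -36946.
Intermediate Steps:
N(m, R) = 257 (N(m, R) = 7 + ((46 + 185) + 19) = 7 + (231 + 19) = 7 + 250 = 257)
-33058 + N(360, 333)/((29973/(-453486))) = -33058 + 257/((29973/(-453486))) = -33058 + 257/((29973*(-1/453486))) = -33058 + 257/(-9991/151162) = -33058 + 257*(-151162/9991) = -33058 - 38848634/9991 = -369131112/9991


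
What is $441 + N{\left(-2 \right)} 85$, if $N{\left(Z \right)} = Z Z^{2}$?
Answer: $-239$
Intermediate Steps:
$N{\left(Z \right)} = Z^{3}$
$441 + N{\left(-2 \right)} 85 = 441 + \left(-2\right)^{3} \cdot 85 = 441 - 680 = -239$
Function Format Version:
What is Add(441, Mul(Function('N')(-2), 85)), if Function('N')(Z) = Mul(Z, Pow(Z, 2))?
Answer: -239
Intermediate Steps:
Function('N')(Z) = Pow(Z, 3)
Add(441, Mul(Function('N')(-2), 85)) = Add(441, Mul(Pow(-2, 3), 85)) = Add(441, Mul(-8, 85)) = Add(441, -680) = -239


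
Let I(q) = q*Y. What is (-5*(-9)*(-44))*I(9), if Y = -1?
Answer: 17820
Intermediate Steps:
I(q) = -q (I(q) = q*(-1) = -q)
(-5*(-9)*(-44))*I(9) = (-5*(-9)*(-44))*(-1*9) = (45*(-44))*(-9) = -1980*(-9) = 17820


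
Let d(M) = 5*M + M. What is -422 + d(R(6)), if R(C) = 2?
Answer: -410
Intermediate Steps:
d(M) = 6*M
-422 + d(R(6)) = -422 + 6*2 = -422 + 12 = -410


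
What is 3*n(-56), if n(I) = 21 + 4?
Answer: 75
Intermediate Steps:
n(I) = 25
3*n(-56) = 3*25 = 75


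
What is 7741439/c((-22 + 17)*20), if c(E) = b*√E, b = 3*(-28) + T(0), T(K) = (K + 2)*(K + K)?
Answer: 7741439*I/840 ≈ 9216.0*I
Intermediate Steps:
T(K) = 2*K*(2 + K) (T(K) = (2 + K)*(2*K) = 2*K*(2 + K))
b = -84 (b = 3*(-28) + 2*0*(2 + 0) = -84 + 2*0*2 = -84 + 0 = -84)
c(E) = -84*√E
7741439/c((-22 + 17)*20) = 7741439/((-84*2*√5*√(-22 + 17))) = 7741439/((-84*10*I)) = 7741439/((-840*I)) = 7741439*(I/840) = 7741439*I/840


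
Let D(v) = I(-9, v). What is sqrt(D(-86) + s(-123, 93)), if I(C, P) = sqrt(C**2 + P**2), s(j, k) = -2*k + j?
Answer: sqrt(-309 + sqrt(7477)) ≈ 14.917*I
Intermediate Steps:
s(j, k) = j - 2*k
D(v) = sqrt(81 + v**2) (D(v) = sqrt((-9)**2 + v**2) = sqrt(81 + v**2))
sqrt(D(-86) + s(-123, 93)) = sqrt(sqrt(81 + (-86)**2) + (-123 - 2*93)) = sqrt(sqrt(81 + 7396) + (-123 - 186)) = sqrt(sqrt(7477) - 309) = sqrt(-309 + sqrt(7477))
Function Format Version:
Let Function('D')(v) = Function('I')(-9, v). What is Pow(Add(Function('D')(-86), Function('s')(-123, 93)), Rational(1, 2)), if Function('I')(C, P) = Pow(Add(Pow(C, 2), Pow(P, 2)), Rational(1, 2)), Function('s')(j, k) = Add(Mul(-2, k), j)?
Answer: Pow(Add(-309, Pow(7477, Rational(1, 2))), Rational(1, 2)) ≈ Mul(14.917, I)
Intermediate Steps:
Function('s')(j, k) = Add(j, Mul(-2, k))
Function('D')(v) = Pow(Add(81, Pow(v, 2)), Rational(1, 2)) (Function('D')(v) = Pow(Add(Pow(-9, 2), Pow(v, 2)), Rational(1, 2)) = Pow(Add(81, Pow(v, 2)), Rational(1, 2)))
Pow(Add(Function('D')(-86), Function('s')(-123, 93)), Rational(1, 2)) = Pow(Add(Pow(Add(81, Pow(-86, 2)), Rational(1, 2)), Add(-123, Mul(-2, 93))), Rational(1, 2)) = Pow(Add(Pow(Add(81, 7396), Rational(1, 2)), Add(-123, -186)), Rational(1, 2)) = Pow(Add(Pow(7477, Rational(1, 2)), -309), Rational(1, 2)) = Pow(Add(-309, Pow(7477, Rational(1, 2))), Rational(1, 2))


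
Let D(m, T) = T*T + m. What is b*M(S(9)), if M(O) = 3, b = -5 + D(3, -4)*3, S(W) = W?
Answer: 156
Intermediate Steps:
D(m, T) = m + T² (D(m, T) = T² + m = m + T²)
b = 52 (b = -5 + (3 + (-4)²)*3 = -5 + (3 + 16)*3 = -5 + 19*3 = -5 + 57 = 52)
b*M(S(9)) = 52*3 = 156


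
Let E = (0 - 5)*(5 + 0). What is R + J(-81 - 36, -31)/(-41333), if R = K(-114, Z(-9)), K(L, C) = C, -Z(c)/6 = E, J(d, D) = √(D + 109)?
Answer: 150 - √78/41333 ≈ 150.00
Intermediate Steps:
J(d, D) = √(109 + D)
E = -25 (E = -5*5 = -25)
Z(c) = 150 (Z(c) = -6*(-25) = 150)
R = 150
R + J(-81 - 36, -31)/(-41333) = 150 + √(109 - 31)/(-41333) = 150 + √78*(-1/41333) = 150 - √78/41333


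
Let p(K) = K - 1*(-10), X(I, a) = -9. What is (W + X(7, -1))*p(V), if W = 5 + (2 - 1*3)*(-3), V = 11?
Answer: -21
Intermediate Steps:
p(K) = 10 + K (p(K) = K + 10 = 10 + K)
W = 8 (W = 5 + (2 - 3)*(-3) = 5 - 1*(-3) = 5 + 3 = 8)
(W + X(7, -1))*p(V) = (8 - 9)*(10 + 11) = -1*21 = -21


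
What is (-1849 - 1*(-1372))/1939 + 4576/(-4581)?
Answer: -11058001/8882559 ≈ -1.2449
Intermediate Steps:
(-1849 - 1*(-1372))/1939 + 4576/(-4581) = (-1849 + 1372)*(1/1939) + 4576*(-1/4581) = -477*1/1939 - 4576/4581 = -477/1939 - 4576/4581 = -11058001/8882559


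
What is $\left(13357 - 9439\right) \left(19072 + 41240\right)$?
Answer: $236302416$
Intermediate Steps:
$\left(13357 - 9439\right) \left(19072 + 41240\right) = 3918 \cdot 60312 = 236302416$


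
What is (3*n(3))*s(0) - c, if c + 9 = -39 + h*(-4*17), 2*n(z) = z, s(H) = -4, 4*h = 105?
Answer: 1815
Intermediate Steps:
h = 105/4 (h = (¼)*105 = 105/4 ≈ 26.250)
n(z) = z/2
c = -1833 (c = -9 + (-39 + 105*(-4*17)/4) = -9 + (-39 + (105/4)*(-68)) = -9 + (-39 - 1785) = -9 - 1824 = -1833)
(3*n(3))*s(0) - c = (3*((½)*3))*(-4) - 1*(-1833) = (3*(3/2))*(-4) + 1833 = (9/2)*(-4) + 1833 = -18 + 1833 = 1815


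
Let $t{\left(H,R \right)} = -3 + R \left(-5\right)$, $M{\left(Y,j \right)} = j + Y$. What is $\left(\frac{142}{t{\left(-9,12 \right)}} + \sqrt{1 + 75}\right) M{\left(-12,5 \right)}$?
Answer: $\frac{142}{9} - 14 \sqrt{19} \approx -45.247$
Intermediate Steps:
$M{\left(Y,j \right)} = Y + j$
$t{\left(H,R \right)} = -3 - 5 R$
$\left(\frac{142}{t{\left(-9,12 \right)}} + \sqrt{1 + 75}\right) M{\left(-12,5 \right)} = \left(\frac{142}{-3 - 60} + \sqrt{1 + 75}\right) \left(-12 + 5\right) = \left(\frac{142}{-3 - 60} + \sqrt{76}\right) \left(-7\right) = \left(\frac{142}{-63} + 2 \sqrt{19}\right) \left(-7\right) = \left(142 \left(- \frac{1}{63}\right) + 2 \sqrt{19}\right) \left(-7\right) = \left(- \frac{142}{63} + 2 \sqrt{19}\right) \left(-7\right) = \frac{142}{9} - 14 \sqrt{19}$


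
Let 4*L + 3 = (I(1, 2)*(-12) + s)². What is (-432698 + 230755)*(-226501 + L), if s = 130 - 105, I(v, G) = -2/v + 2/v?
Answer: 91417778613/2 ≈ 4.5709e+10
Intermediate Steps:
I(v, G) = 0
s = 25
L = 311/2 (L = -¾ + (0*(-12) + 25)²/4 = -¾ + (0 + 25)²/4 = -¾ + (¼)*25² = -¾ + (¼)*625 = -¾ + 625/4 = 311/2 ≈ 155.50)
(-432698 + 230755)*(-226501 + L) = (-432698 + 230755)*(-226501 + 311/2) = -201943*(-452691/2) = 91417778613/2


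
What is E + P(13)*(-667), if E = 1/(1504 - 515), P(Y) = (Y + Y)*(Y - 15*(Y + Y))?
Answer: 6466016727/989 ≈ 6.5379e+6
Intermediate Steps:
P(Y) = -58*Y² (P(Y) = (2*Y)*(Y - 30*Y) = (2*Y)*(-29*Y) = -58*Y²)
E = 1/989 ≈ 0.0010111
E + P(13)*(-667) = 1/989 - 58*13²*(-667) = 1/989 - 58*169*(-667) = 1/989 - 9802*(-667) = 1/989 + 6537934 = 6466016727/989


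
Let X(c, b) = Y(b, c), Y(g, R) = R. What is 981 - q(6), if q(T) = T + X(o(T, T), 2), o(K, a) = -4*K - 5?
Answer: 1004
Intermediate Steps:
o(K, a) = -5 - 4*K
X(c, b) = c
q(T) = -5 - 3*T (q(T) = T + (-5 - 4*T) = -5 - 3*T)
981 - q(6) = 981 - (-5 - 3*6) = 981 - (-5 - 18) = 981 - 1*(-23) = 981 + 23 = 1004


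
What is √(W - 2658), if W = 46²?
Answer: I*√542 ≈ 23.281*I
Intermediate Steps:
W = 2116
√(W - 2658) = √(2116 - 2658) = √(-542) = I*√542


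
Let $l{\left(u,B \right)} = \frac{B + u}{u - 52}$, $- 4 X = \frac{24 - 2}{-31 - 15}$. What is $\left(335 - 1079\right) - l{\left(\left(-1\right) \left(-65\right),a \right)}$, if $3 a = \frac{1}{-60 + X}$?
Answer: $- \frac{160923307}{214851} \approx -749.0$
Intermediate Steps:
$X = \frac{11}{92}$ ($X = - \frac{\left(24 - 2\right) \frac{1}{-31 - 15}}{4} = - \frac{22 \frac{1}{-46}}{4} = - \frac{22 \left(- \frac{1}{46}\right)}{4} = \left(- \frac{1}{4}\right) \left(- \frac{11}{23}\right) = \frac{11}{92} \approx 0.11957$)
$a = - \frac{92}{16527}$ ($a = \frac{1}{3 \left(-60 + \frac{11}{92}\right)} = \frac{1}{3 \left(- \frac{5509}{92}\right)} = \frac{1}{3} \left(- \frac{92}{5509}\right) = - \frac{92}{16527} \approx -0.0055666$)
$l{\left(u,B \right)} = \frac{B + u}{-52 + u}$
$\left(335 - 1079\right) - l{\left(\left(-1\right) \left(-65\right),a \right)} = \left(335 - 1079\right) - \frac{- \frac{92}{16527} - -65}{-52 - -65} = \left(335 - 1079\right) - \frac{- \frac{92}{16527} + 65}{-52 + 65} = -744 - \frac{1}{13} \cdot \frac{1074163}{16527} = -744 - \frac{1074163}{214851} = - \frac{160923307}{214851}$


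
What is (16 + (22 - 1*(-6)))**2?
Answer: 1936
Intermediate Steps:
(16 + (22 - 1*(-6)))**2 = (16 + (22 + 6))**2 = (16 + 28)**2 = 44**2 = 1936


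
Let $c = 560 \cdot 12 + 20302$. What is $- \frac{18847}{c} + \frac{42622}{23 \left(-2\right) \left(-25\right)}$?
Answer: $\frac{565028817}{15537650} \approx 36.365$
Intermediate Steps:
$c = 27022$ ($c = 6720 + 20302 = 27022$)
$- \frac{18847}{c} + \frac{42622}{23 \left(-2\right) \left(-25\right)} = - \frac{18847}{27022} + \frac{42622}{23 \left(-2\right) \left(-25\right)} = \left(-18847\right) \frac{1}{27022} + \frac{42622}{\left(-46\right) \left(-25\right)} = - \frac{18847}{27022} + \frac{42622}{1150} = - \frac{18847}{27022} + 42622 \cdot \frac{1}{1150} = - \frac{18847}{27022} + \frac{21311}{575} = \frac{565028817}{15537650}$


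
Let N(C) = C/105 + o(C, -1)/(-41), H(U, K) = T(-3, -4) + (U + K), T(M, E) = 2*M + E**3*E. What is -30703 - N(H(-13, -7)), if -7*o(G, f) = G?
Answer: -3776837/123 ≈ -30706.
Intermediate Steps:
o(G, f) = -G/7
T(M, E) = E**4 + 2*M (T(M, E) = 2*M + E**4 = E**4 + 2*M)
H(U, K) = 250 + K + U (H(U, K) = ((-4)**4 + 2*(-3)) + (U + K) = (256 - 6) + (K + U) = 250 + (K + U) = 250 + K + U)
N(C) = 8*C/615 (N(C) = C/105 - C/7/(-41) = C*(1/105) - C/7*(-1/41) = C/105 + C/287 = 8*C/615)
-30703 - N(H(-13, -7)) = -30703 - 8*(250 - 7 - 13)/615 = -30703 - 8*230/615 = -30703 - 1*368/123 = -30703 - 368/123 = -3776837/123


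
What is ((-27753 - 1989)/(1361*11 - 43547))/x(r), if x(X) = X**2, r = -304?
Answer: 14871/1320439808 ≈ 1.1262e-5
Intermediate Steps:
((-27753 - 1989)/(1361*11 - 43547))/x(r) = ((-27753 - 1989)/(1361*11 - 43547))/((-304)**2) = -29742/(14971 - 43547)/92416 = -29742/(-28576)*(1/92416) = -29742*(-1/28576)*(1/92416) = (14871/14288)*(1/92416) = 14871/1320439808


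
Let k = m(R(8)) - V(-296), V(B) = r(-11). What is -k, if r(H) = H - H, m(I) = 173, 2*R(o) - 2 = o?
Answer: -173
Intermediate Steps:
R(o) = 1 + o/2
r(H) = 0
V(B) = 0
k = 173 (k = 173 - 1*0 = 173 + 0 = 173)
-k = -1*173 = -173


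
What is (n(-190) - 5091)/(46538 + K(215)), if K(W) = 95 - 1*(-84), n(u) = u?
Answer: -5281/46717 ≈ -0.11304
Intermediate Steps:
K(W) = 179 (K(W) = 95 + 84 = 179)
(n(-190) - 5091)/(46538 + K(215)) = (-190 - 5091)/(46538 + 179) = -5281/46717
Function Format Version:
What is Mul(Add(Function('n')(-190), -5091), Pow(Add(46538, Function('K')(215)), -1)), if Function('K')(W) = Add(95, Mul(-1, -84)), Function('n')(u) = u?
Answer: Rational(-5281, 46717) ≈ -0.11304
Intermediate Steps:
Function('K')(W) = 179 (Function('K')(W) = Add(95, 84) = 179)
Mul(Add(Function('n')(-190), -5091), Pow(Add(46538, Function('K')(215)), -1)) = Mul(Add(-190, -5091), Pow(Add(46538, 179), -1)) = Mul(-5281, Pow(46717, -1)) = Mul(-5281, Rational(1, 46717)) = Rational(-5281, 46717)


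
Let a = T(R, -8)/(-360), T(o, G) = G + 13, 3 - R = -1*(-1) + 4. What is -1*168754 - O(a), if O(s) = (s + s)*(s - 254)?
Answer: -437428657/2592 ≈ -1.6876e+5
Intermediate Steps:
R = -2 (R = 3 - (-1*(-1) + 4) = 3 - (1 + 4) = 3 - 1*5 = 3 - 5 = -2)
T(o, G) = 13 + G
a = -1/72 (a = (13 - 8)/(-360) = 5*(-1/360) = -1/72 ≈ -0.013889)
O(s) = 2*s*(-254 + s) (O(s) = (2*s)*(-254 + s) = 2*s*(-254 + s))
-1*168754 - O(a) = -1*168754 - 2*(-1)*(-254 - 1/72)/72 = -168754 - 2*(-1)*(-18289)/(72*72) = -168754 - 1*18289/2592 = -168754 - 18289/2592 = -437428657/2592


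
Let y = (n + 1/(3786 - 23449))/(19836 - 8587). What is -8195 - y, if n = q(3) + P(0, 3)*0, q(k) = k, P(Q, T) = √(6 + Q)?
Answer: -1812644626953/221189087 ≈ -8195.0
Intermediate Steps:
n = 3 (n = 3 + √(6 + 0)*0 = 3 + √6*0 = 3 + 0 = 3)
y = 58988/221189087 (y = (3 + 1/(3786 - 23449))/(19836 - 8587) = (3 + 1/(-19663))/11249 = (3 - 1/19663)*(1/11249) = (58988/19663)*(1/11249) = 58988/221189087 ≈ 0.00026669)
-8195 - y = -8195 - 1*58988/221189087 = -8195 - 58988/221189087 = -1812644626953/221189087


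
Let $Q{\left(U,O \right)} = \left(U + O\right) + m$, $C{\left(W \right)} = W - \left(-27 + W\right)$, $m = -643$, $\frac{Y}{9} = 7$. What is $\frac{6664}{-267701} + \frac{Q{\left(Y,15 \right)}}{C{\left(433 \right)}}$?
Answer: $- \frac{21632999}{1032561} \approx -20.951$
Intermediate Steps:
$Y = 63$ ($Y = 9 \cdot 7 = 63$)
$C{\left(W \right)} = 27$ ($C{\left(W \right)} = W - \left(-27 + W\right) = 27$)
$Q{\left(U,O \right)} = -643 + O + U$ ($Q{\left(U,O \right)} = \left(U + O\right) - 643 = \left(O + U\right) - 643 = -643 + O + U$)
$\frac{6664}{-267701} + \frac{Q{\left(Y,15 \right)}}{C{\left(433 \right)}} = \frac{6664}{-267701} + \frac{-643 + 15 + 63}{27} = 6664 \left(- \frac{1}{267701}\right) - \frac{565}{27} = - \frac{952}{38243} - \frac{565}{27} = - \frac{21632999}{1032561}$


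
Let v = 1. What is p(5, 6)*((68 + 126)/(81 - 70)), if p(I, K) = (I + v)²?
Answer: 6984/11 ≈ 634.91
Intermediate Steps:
p(I, K) = (1 + I)² (p(I, K) = (I + 1)² = (1 + I)²)
p(5, 6)*((68 + 126)/(81 - 70)) = (1 + 5)²*((68 + 126)/(81 - 70)) = 6²*(194/11) = 36*(194*(1/11)) = 36*(194/11) = 6984/11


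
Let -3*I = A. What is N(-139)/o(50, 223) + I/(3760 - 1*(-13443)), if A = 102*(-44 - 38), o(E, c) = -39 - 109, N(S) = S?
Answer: 2803841/2546044 ≈ 1.1013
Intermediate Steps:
o(E, c) = -148
A = -8364 (A = 102*(-82) = -8364)
I = 2788 (I = -⅓*(-8364) = 2788)
N(-139)/o(50, 223) + I/(3760 - 1*(-13443)) = -139/(-148) + 2788/(3760 - 1*(-13443)) = -139*(-1/148) + 2788/(3760 + 13443) = 139/148 + 2788/17203 = 2803841/2546044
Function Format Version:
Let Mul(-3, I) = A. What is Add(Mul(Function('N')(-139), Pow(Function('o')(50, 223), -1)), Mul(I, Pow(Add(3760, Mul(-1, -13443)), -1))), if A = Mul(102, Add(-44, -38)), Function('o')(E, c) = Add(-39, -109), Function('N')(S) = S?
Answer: Rational(2803841, 2546044) ≈ 1.1013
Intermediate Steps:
Function('o')(E, c) = -148
A = -8364 (A = Mul(102, -82) = -8364)
I = 2788 (I = Mul(Rational(-1, 3), -8364) = 2788)
Add(Mul(Function('N')(-139), Pow(Function('o')(50, 223), -1)), Mul(I, Pow(Add(3760, Mul(-1, -13443)), -1))) = Add(Mul(-139, Pow(-148, -1)), Mul(2788, Pow(Add(3760, Mul(-1, -13443)), -1))) = Add(Mul(-139, Rational(-1, 148)), Mul(2788, Pow(Add(3760, 13443), -1))) = Add(Rational(139, 148), Mul(2788, Pow(17203, -1))) = Add(Rational(139, 148), Mul(2788, Rational(1, 17203))) = Add(Rational(139, 148), Rational(2788, 17203)) = Rational(2803841, 2546044)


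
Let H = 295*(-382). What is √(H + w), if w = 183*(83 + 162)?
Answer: I*√67855 ≈ 260.49*I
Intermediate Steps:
H = -112690
w = 44835 (w = 183*245 = 44835)
√(H + w) = √(-112690 + 44835) = √(-67855) = I*√67855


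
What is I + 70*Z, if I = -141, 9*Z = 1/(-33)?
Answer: -41947/297 ≈ -141.24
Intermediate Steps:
Z = -1/297 (Z = (⅑)/(-33) = (⅑)*(-1/33) = -1/297 ≈ -0.0033670)
I + 70*Z = -141 + 70*(-1/297) = -141 - 70/297 = -41947/297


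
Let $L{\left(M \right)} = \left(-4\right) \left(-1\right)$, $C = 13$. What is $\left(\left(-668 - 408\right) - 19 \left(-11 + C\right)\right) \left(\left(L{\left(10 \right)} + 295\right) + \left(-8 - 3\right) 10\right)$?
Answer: $-210546$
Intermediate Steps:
$L{\left(M \right)} = 4$
$\left(\left(-668 - 408\right) - 19 \left(-11 + C\right)\right) \left(\left(L{\left(10 \right)} + 295\right) + \left(-8 - 3\right) 10\right) = \left(\left(-668 - 408\right) - 19 \left(-11 + 13\right)\right) \left(\left(4 + 295\right) + \left(-8 - 3\right) 10\right) = \left(\left(-668 - 408\right) - 38\right) \left(299 - 110\right) = \left(-1076 - 38\right) \left(299 - 110\right) = \left(-1114\right) 189 = -210546$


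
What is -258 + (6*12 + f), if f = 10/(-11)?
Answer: -2056/11 ≈ -186.91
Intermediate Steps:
f = -10/11 (f = 10*(-1/11) = -10/11 ≈ -0.90909)
-258 + (6*12 + f) = -258 + (6*12 - 10/11) = -258 + (72 - 10/11) = -258 + 782/11 = -2056/11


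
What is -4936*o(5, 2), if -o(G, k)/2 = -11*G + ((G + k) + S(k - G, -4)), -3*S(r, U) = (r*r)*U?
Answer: -355392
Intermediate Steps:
S(r, U) = -U*r²/3 (S(r, U) = -r*r*U/3 = -r²*U/3 = -U*r²/3)
o(G, k) = -2*k + 20*G - 8*(k - G)²/3 (o(G, k) = -2*(-11*G + ((G + k) - ⅓*(-4)*(k - G)²)) = -2*(-11*G + ((G + k) + 4*(k - G)²/3)) = -2*(-11*G + (G + k + 4*(k - G)²/3)) = -2*(k - 10*G + 4*(k - G)²/3) = -2*k + 20*G - 8*(k - G)²/3)
-4936*o(5, 2) = -4936*(-2*2 + 20*5 - 8*(5 - 1*2)²/3) = -4936*(-4 + 100 - 8*(5 - 2)²/3) = -4936*(-4 + 100 - 8/3*3²) = -4936*(-4 + 100 - 8/3*9) = -4936*(-4 + 100 - 24) = -4936*72 = -355392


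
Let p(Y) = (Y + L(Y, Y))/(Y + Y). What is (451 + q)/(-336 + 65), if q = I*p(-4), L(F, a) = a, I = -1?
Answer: -450/271 ≈ -1.6605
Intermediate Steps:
p(Y) = 1 (p(Y) = (Y + Y)/(Y + Y) = (2*Y)/((2*Y)) = (2*Y)*(1/(2*Y)) = 1)
q = -1 (q = -1*1 = -1)
(451 + q)/(-336 + 65) = (451 - 1)/(-336 + 65) = 450/(-271) = 450*(-1/271) = -450/271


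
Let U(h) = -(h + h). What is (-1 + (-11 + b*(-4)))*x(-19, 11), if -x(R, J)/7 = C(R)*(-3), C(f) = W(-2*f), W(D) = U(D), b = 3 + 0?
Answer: 38304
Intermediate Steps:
U(h) = -2*h
b = 3
W(D) = -2*D
C(f) = 4*f (C(f) = -(-4)*f = 4*f)
x(R, J) = 84*R (x(R, J) = -7*4*R*(-3) = -(-84)*R = 84*R)
(-1 + (-11 + b*(-4)))*x(-19, 11) = (-1 + (-11 + 3*(-4)))*(84*(-19)) = (-1 + (-11 - 12))*(-1596) = (-1 - 23)*(-1596) = -24*(-1596) = 38304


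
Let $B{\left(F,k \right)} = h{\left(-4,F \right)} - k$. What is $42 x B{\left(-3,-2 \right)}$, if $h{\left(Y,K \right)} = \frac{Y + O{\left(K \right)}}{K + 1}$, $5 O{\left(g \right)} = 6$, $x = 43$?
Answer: $\frac{30702}{5} \approx 6140.4$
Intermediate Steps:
$O{\left(g \right)} = \frac{6}{5}$ ($O{\left(g \right)} = \frac{1}{5} \cdot 6 = \frac{6}{5}$)
$h{\left(Y,K \right)} = \frac{\frac{6}{5} + Y}{1 + K}$ ($h{\left(Y,K \right)} = \frac{Y + \frac{6}{5}}{K + 1} = \frac{\frac{6}{5} + Y}{1 + K}$)
$B{\left(F,k \right)} = - k - \frac{14}{5 \left(1 + F\right)}$ ($B{\left(F,k \right)} = \frac{\frac{6}{5} - 4}{1 + F} - k = \frac{1}{1 + F} \left(- \frac{14}{5}\right) - k = - \frac{14}{5 \left(1 + F\right)} - k = - k - \frac{14}{5 \left(1 + F\right)}$)
$42 x B{\left(-3,-2 \right)} = 42 \cdot 43 \frac{- \frac{14}{5} - - 2 \left(1 - 3\right)}{1 - 3} = 1806 \frac{- \frac{14}{5} - \left(-2\right) \left(-2\right)}{-2} = 1806 \left(- \frac{- \frac{14}{5} - 4}{2}\right) = 1806 \left(\left(- \frac{1}{2}\right) \left(- \frac{34}{5}\right)\right) = 1806 \cdot \frac{17}{5} = \frac{30702}{5}$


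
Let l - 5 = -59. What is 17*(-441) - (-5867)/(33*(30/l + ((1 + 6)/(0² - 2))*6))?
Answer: -16016199/2134 ≈ -7505.3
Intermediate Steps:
l = -54 (l = 5 - 59 = -54)
17*(-441) - (-5867)/(33*(30/l + ((1 + 6)/(0² - 2))*6)) = 17*(-441) - (-5867)/(33*(30/(-54) + ((1 + 6)/(0² - 2))*6)) = -7497 - (-5867)/(33*(30*(-1/54) + (7/(0 - 2))*6)) = -7497 - (-5867)/(33*(-5/9 + (7/(-2))*6)) = -7497 - (-5867)/(33*(-5/9 + (7*(-½))*6)) = -7497 - (-5867)/(33*(-5/9 - 7/2*6)) = -7497 - (-5867)/(33*(-5/9 - 21)) = -7497 - (-5867)/(33*(-194/9)) = -7497 - (-5867)/(-2134/3) = -7497 - (-5867)*(-3)/2134 = -7497 - 1*17601/2134 = -7497 - 17601/2134 = -16016199/2134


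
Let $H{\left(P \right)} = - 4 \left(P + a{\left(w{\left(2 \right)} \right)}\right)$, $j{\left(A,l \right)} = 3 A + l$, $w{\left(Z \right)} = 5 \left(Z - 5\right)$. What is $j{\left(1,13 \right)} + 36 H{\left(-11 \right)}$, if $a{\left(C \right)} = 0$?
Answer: $1600$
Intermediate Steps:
$w{\left(Z \right)} = -25 + 5 Z$ ($w{\left(Z \right)} = 5 \left(-5 + Z\right) = -25 + 5 Z$)
$j{\left(A,l \right)} = l + 3 A$
$H{\left(P \right)} = - 4 P$ ($H{\left(P \right)} = - 4 \left(P + 0\right) = - 4 P$)
$j{\left(1,13 \right)} + 36 H{\left(-11 \right)} = \left(13 + 3 \cdot 1\right) + 36 \left(\left(-4\right) \left(-11\right)\right) = \left(13 + 3\right) + 36 \cdot 44 = 16 + 1584 = 1600$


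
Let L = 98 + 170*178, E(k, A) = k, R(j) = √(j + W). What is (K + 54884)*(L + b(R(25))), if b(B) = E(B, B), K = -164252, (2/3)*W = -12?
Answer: -3320193744 - 109368*√7 ≈ -3.3205e+9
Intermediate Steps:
W = -18 (W = (3/2)*(-12) = -18)
R(j) = √(-18 + j) (R(j) = √(j - 18) = √(-18 + j))
b(B) = B
L = 30358 (L = 98 + 30260 = 30358)
(K + 54884)*(L + b(R(25))) = (-164252 + 54884)*(30358 + √(-18 + 25)) = -109368*(30358 + √7) = -3320193744 - 109368*√7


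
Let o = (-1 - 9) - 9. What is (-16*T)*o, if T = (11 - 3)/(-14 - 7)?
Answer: -2432/21 ≈ -115.81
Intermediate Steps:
o = -19 (o = -10 - 9 = -19)
T = -8/21 (T = 8/(-21) = 8*(-1/21) = -8/21 ≈ -0.38095)
(-16*T)*o = -16*(-8/21)*(-19) = (128/21)*(-19) = -2432/21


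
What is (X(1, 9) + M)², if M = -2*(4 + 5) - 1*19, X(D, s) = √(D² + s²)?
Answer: (37 - √82)² ≈ 780.90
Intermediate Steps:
M = -37 (M = -2*9 - 19 = -18 - 19 = -37)
(X(1, 9) + M)² = (√(1² + 9²) - 37)² = (√(1 + 81) - 37)² = (√82 - 37)² = (-37 + √82)²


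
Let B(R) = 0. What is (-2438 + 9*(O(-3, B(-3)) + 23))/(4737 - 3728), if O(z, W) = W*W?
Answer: -2231/1009 ≈ -2.2111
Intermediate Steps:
O(z, W) = W²
(-2438 + 9*(O(-3, B(-3)) + 23))/(4737 - 3728) = (-2438 + 9*(0² + 23))/(4737 - 3728) = (-2438 + 9*(0 + 23))/1009 = (-2438 + 9*23)*(1/1009) = (-2438 + 207)*(1/1009) = -2231*1/1009 = -2231/1009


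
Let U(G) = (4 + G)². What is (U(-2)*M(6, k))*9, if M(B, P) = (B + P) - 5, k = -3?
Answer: -72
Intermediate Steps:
M(B, P) = -5 + B + P
(U(-2)*M(6, k))*9 = ((4 - 2)²*(-5 + 6 - 3))*9 = (2²*(-2))*9 = (4*(-2))*9 = -8*9 = -72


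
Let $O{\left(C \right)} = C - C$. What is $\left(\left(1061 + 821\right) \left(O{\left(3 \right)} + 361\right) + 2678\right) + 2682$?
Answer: $684762$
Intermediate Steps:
$O{\left(C \right)} = 0$
$\left(\left(1061 + 821\right) \left(O{\left(3 \right)} + 361\right) + 2678\right) + 2682 = \left(\left(1061 + 821\right) \left(0 + 361\right) + 2678\right) + 2682 = \left(1882 \cdot 361 + 2678\right) + 2682 = \left(679402 + 2678\right) + 2682 = 682080 + 2682 = 684762$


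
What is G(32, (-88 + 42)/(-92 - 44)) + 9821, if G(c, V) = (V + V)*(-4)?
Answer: 166911/17 ≈ 9818.3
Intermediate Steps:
G(c, V) = -8*V (G(c, V) = (2*V)*(-4) = -8*V)
G(32, (-88 + 42)/(-92 - 44)) + 9821 = -8*(-88 + 42)/(-92 - 44) + 9821 = -(-368)/(-136) + 9821 = -(-368)*(-1)/136 + 9821 = -8*23/68 + 9821 = -46/17 + 9821 = 166911/17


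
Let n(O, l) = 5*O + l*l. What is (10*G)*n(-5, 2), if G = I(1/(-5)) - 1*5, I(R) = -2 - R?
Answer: 1428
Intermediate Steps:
G = -34/5 (G = (-2 - 1/(-5)) - 1*5 = (-2 - 1*(-1/5)) - 5 = (-2 + 1/5) - 5 = -9/5 - 5 = -34/5 ≈ -6.8000)
n(O, l) = l**2 + 5*O (n(O, l) = 5*O + l**2 = l**2 + 5*O)
(10*G)*n(-5, 2) = (10*(-34/5))*(2**2 + 5*(-5)) = -68*(4 - 25) = -68*(-21) = 1428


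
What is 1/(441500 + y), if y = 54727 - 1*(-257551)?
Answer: 1/753778 ≈ 1.3267e-6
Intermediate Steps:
y = 312278 (y = 54727 + 257551 = 312278)
1/(441500 + y) = 1/(441500 + 312278) = 1/753778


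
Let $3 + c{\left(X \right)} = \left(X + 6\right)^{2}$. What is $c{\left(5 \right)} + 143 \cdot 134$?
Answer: $19280$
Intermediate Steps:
$c{\left(X \right)} = -3 + \left(6 + X\right)^{2}$ ($c{\left(X \right)} = -3 + \left(X + 6\right)^{2} = -3 + \left(6 + X\right)^{2}$)
$c{\left(5 \right)} + 143 \cdot 134 = \left(-3 + \left(6 + 5\right)^{2}\right) + 143 \cdot 134 = \left(-3 + 11^{2}\right) + 19162 = \left(-3 + 121\right) + 19162 = 118 + 19162 = 19280$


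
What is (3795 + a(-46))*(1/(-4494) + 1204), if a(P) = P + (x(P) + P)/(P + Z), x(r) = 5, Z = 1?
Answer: 91304663815/20223 ≈ 4.5149e+6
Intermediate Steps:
a(P) = P + (5 + P)/(1 + P) (a(P) = P + (5 + P)/(P + 1) = P + (5 + P)/(1 + P))
(3795 + a(-46))*(1/(-4494) + 1204) = (3795 + (5 + (-46)² + 2*(-46))/(1 - 46))*(1/(-4494) + 1204) = (3795 + (5 + 2116 - 92)/(-45))*(-1/4494 + 1204) = (3795 - 1/45*2029)*(5410775/4494) = (3795 - 2029/45)*(5410775/4494) = (168746/45)*(5410775/4494) = 91304663815/20223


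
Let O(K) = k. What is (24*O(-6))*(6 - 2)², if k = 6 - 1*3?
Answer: 1152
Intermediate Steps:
k = 3 (k = 6 - 3 = 3)
O(K) = 3
(24*O(-6))*(6 - 2)² = (24*3)*(6 - 2)² = 72*4² = 72*16 = 1152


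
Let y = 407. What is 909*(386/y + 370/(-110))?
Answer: -893547/407 ≈ -2195.4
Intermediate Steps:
909*(386/y + 370/(-110)) = 909*(386/407 + 370/(-110)) = 909*(386*(1/407) + 370*(-1/110)) = 909*(386/407 - 37/11) = 909*(-983/407) = -893547/407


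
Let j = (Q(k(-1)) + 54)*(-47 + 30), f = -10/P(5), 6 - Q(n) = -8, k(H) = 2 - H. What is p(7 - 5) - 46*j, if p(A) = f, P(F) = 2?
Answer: 53171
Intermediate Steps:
Q(n) = 14 (Q(n) = 6 - 1*(-8) = 6 + 8 = 14)
f = -5 (f = -10/2 = -10*½ = -5)
j = -1156 (j = (14 + 54)*(-47 + 30) = 68*(-17) = -1156)
p(A) = -5
p(7 - 5) - 46*j = -5 - 46*(-1156) = -5 + 53176 = 53171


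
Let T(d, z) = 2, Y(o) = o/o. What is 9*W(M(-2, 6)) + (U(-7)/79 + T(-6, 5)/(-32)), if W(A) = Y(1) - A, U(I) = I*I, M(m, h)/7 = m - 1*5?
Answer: 569505/1264 ≈ 450.56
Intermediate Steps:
Y(o) = 1
M(m, h) = -35 + 7*m (M(m, h) = 7*(m - 1*5) = 7*(m - 5) = 7*(-5 + m) = -35 + 7*m)
U(I) = I**2
W(A) = 1 - A
9*W(M(-2, 6)) + (U(-7)/79 + T(-6, 5)/(-32)) = 9*(1 - (-35 + 7*(-2))) + ((-7)**2/79 + 2/(-32)) = 9*(1 - (-35 - 14)) + (49*(1/79) + 2*(-1/32)) = 9*(1 - 1*(-49)) + (49/79 - 1/16) = 9*(1 + 49) + 705/1264 = 9*50 + 705/1264 = 450 + 705/1264 = 569505/1264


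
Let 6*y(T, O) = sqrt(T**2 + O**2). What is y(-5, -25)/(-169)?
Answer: -5*sqrt(26)/1014 ≈ -0.025143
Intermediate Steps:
y(T, O) = sqrt(O**2 + T**2)/6 (y(T, O) = sqrt(T**2 + O**2)/6 = sqrt(O**2 + T**2)/6)
y(-5, -25)/(-169) = (sqrt((-25)**2 + (-5)**2)/6)/(-169) = (sqrt(625 + 25)/6)*(-1/169) = (sqrt(650)/6)*(-1/169) = ((5*sqrt(26))/6)*(-1/169) = (5*sqrt(26)/6)*(-1/169) = -5*sqrt(26)/1014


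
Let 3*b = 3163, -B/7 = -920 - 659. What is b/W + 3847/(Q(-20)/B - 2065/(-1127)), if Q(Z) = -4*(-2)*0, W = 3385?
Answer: 1258120994/599145 ≈ 2099.9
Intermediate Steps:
B = 11053 (B = -7*(-920 - 659) = -7*(-1579) = 11053)
Q(Z) = 0 (Q(Z) = 8*0 = 0)
b = 3163/3 (b = (⅓)*3163 = 3163/3 ≈ 1054.3)
b/W + 3847/(Q(-20)/B - 2065/(-1127)) = (3163/3)/3385 + 3847/(0/11053 - 2065/(-1127)) = (3163/3)*(1/3385) + 3847/(0*(1/11053) - 2065*(-1/1127)) = 3163/10155 + 3847/(0 + 295/161) = 3163/10155 + 3847/(295/161) = 3163/10155 + 3847*(161/295) = 3163/10155 + 619367/295 = 1258120994/599145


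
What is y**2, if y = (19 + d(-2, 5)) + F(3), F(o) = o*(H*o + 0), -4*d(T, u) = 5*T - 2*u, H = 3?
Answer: 2601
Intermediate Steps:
d(T, u) = u/2 - 5*T/4 (d(T, u) = -(5*T - 2*u)/4 = -(-2*u + 5*T)/4 = u/2 - 5*T/4)
F(o) = 3*o**2 (F(o) = o*(3*o + 0) = o*(3*o) = 3*o**2)
y = 51 (y = (19 + ((1/2)*5 - 5/4*(-2))) + 3*3**2 = (19 + (5/2 + 5/2)) + 3*9 = (19 + 5) + 27 = 24 + 27 = 51)
y**2 = 51**2 = 2601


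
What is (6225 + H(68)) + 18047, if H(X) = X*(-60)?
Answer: 20192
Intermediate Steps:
H(X) = -60*X
(6225 + H(68)) + 18047 = (6225 - 60*68) + 18047 = (6225 - 4080) + 18047 = 2145 + 18047 = 20192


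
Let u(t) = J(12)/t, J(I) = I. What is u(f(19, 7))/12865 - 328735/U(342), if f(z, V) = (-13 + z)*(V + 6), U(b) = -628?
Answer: 54979286331/105029860 ≈ 523.46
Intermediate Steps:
f(z, V) = (-13 + z)*(6 + V)
u(t) = 12/t
u(f(19, 7))/12865 - 328735/U(342) = (12/(-78 - 13*7 + 6*19 + 7*19))/12865 - 328735/(-628) = (12/(-78 - 91 + 114 + 133))*(1/12865) - 328735*(-1/628) = (12/78)*(1/12865) + 328735/628 = (12*(1/78))*(1/12865) + 328735/628 = (2/13)*(1/12865) + 328735/628 = 2/167245 + 328735/628 = 54979286331/105029860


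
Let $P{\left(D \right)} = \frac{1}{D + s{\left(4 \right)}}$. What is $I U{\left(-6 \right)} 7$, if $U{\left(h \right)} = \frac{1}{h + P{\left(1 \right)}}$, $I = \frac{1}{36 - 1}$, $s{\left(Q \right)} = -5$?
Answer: $- \frac{4}{125} \approx -0.032$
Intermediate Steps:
$P{\left(D \right)} = \frac{1}{-5 + D}$ ($P{\left(D \right)} = \frac{1}{D - 5} = \frac{1}{-5 + D}$)
$I = \frac{1}{35} \approx 0.028571$
$U{\left(h \right)} = \frac{1}{- \frac{1}{4} + h}$ ($U{\left(h \right)} = \frac{1}{h + \frac{1}{-5 + 1}} = \frac{1}{h + \frac{1}{-4}} = \frac{1}{h - \frac{1}{4}} = \frac{1}{- \frac{1}{4} + h}$)
$I U{\left(-6 \right)} 7 = \frac{4 \frac{1}{-1 + 4 \left(-6\right)}}{35} \cdot 7 = \frac{4 \frac{1}{-1 - 24}}{35} \cdot 7 = \frac{4 \frac{1}{-25}}{35} \cdot 7 = \frac{4 \left(- \frac{1}{25}\right)}{35} \cdot 7 = \frac{1}{35} \left(- \frac{4}{25}\right) 7 = \left(- \frac{4}{875}\right) 7 = - \frac{4}{125}$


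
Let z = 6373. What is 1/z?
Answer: 1/6373 ≈ 0.00015691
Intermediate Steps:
1/z = 1/6373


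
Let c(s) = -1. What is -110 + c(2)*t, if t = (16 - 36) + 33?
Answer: -123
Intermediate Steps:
t = 13 (t = -20 + 33 = 13)
-110 + c(2)*t = -110 - 1*13 = -110 - 13 = -123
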